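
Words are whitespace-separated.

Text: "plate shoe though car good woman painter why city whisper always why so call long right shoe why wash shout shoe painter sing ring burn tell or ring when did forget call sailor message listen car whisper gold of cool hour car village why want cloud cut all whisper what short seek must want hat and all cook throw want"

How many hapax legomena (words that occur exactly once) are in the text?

Frequencies: why:4, shoe:3, car:3, whisper:3, want:3, painter:2, call:2, ring:2, all:2, plate:1, though:1, good:1, woman:1, city:1, always:1, so:1, long:1, right:1, wash:1, shout:1, … (25 more, each freq 1)
Hapax (freq=1): always, and, burn, city, cloud, cook, cool, cut, did, forget, gold, good, hat, hour, listen, long, message, must, of, or, plate, right, sailor, seek, short, shout, sing, so, tell, though, throw, village, wash, what, when, woman

36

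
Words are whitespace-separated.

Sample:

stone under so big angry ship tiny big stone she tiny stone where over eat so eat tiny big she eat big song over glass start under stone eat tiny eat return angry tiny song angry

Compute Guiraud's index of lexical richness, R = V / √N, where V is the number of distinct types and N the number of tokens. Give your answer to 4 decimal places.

2.5000

N = 36, V = 15.
√N = 6.000000
R = 15 / 6.000000 = 2.5000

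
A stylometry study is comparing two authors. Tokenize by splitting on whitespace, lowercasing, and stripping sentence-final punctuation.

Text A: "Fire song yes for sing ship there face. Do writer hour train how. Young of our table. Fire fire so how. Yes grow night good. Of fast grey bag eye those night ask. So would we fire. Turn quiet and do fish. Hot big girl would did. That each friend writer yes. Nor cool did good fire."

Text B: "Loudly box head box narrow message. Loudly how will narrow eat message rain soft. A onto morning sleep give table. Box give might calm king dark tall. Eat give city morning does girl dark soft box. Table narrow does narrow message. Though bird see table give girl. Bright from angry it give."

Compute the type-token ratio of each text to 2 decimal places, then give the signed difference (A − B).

TTR(A) = 42/57 = 0.74
TTR(B) = 31/52 = 0.60
Difference = 0.74 − 0.60 = 0.14

0.14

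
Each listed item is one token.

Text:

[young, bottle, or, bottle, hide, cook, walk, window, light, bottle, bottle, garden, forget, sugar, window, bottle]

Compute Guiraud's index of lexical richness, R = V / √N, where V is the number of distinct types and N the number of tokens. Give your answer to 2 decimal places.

2.75

N = 16, V = 11.
√N = 4.000000
R = 11 / 4.000000 = 2.75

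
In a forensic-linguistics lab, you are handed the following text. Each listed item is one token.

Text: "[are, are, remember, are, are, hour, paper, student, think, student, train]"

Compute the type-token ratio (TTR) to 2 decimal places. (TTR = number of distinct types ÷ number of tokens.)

N = 11 tokens, V = 7 types.
TTR = V / N = 7 / 11 = 0.64

0.64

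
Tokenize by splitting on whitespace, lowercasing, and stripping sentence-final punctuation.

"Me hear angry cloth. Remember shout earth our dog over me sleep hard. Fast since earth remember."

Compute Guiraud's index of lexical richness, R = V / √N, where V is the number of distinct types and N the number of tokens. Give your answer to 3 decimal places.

3.395

N = 17, V = 14.
√N = 4.123106
R = 14 / 4.123106 = 3.395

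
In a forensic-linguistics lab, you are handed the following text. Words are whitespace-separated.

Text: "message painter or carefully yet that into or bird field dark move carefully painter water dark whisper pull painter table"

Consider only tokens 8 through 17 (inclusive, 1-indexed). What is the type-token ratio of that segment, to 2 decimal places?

0.90

Segment tokens 8–17: or, bird, field, dark, move, carefully, painter, water, dark, whisper
Segment N = 10, segment V = 9.
TTR = 9 / 10 = 0.90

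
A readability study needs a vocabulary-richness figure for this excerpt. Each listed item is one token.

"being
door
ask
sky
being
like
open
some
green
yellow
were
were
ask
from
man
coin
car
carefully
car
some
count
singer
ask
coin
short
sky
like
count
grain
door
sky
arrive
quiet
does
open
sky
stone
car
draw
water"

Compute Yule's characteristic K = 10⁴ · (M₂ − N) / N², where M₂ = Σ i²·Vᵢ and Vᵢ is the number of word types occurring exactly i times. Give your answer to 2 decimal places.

250.00

Frequencies: sky:4, ask:3, car:3, being:2, door:2, like:2, open:2, some:2, were:2, coin:2, count:2, green:1, yellow:1, from:1, man:1, carefully:1, singer:1, short:1, grain:1, arrive:1, … (5 more, each freq 1)
N = 40. Frequency spectrum: V_1=14, V_2=8, V_3=2, V_4=1
M₂ = 1²·14 + 2²·8 + 3²·2 + 4²·1 = 80
K = 10000 × (80 − 40) / 40² = 250.00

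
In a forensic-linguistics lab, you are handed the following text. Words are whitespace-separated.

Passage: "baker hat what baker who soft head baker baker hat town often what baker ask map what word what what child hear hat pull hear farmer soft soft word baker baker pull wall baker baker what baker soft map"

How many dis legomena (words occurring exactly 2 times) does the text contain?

4

Frequencies: baker:10, what:6, soft:4, hat:3, map:2, word:2, hear:2, pull:2, who:1, head:1, town:1, often:1, ask:1, child:1, farmer:1, wall:1
Words with frequency 2: hear, map, pull, word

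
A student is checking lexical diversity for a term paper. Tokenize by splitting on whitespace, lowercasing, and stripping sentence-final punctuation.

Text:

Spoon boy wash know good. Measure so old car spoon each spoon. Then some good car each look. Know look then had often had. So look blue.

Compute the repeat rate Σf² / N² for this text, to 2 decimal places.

0.07

Frequencies: spoon:3, look:3, know:2, good:2, so:2, car:2, each:2, then:2, had:2, boy:1, wash:1, measure:1, old:1, some:1, often:1, blue:1
Σf² = 53; N² = 729
Repeat rate = 53 / 729 = 0.07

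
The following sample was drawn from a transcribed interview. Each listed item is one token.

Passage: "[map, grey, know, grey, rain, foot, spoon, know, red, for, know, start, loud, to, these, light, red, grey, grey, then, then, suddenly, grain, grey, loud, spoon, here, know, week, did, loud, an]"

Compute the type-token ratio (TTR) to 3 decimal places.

N = 32 tokens, V = 20 types.
TTR = V / N = 20 / 32 = 0.625

0.625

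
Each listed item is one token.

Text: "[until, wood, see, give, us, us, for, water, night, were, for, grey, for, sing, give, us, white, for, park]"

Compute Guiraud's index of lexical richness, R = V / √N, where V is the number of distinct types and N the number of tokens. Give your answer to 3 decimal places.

2.982

N = 19, V = 13.
√N = 4.358899
R = 13 / 4.358899 = 2.982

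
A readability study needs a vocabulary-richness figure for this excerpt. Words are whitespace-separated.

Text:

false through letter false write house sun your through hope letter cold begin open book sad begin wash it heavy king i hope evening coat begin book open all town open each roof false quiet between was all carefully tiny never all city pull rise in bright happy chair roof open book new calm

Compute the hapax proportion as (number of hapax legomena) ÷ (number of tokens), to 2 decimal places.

0.56

Frequencies: open:4, false:3, begin:3, book:3, all:3, through:2, letter:2, hope:2, roof:2, write:1, house:1, sun:1, your:1, cold:1, sad:1, wash:1, it:1, heavy:1, king:1, i:1, … (19 more, each freq 1)
Hapax count = 30; token count = 54.
Ratio = 30 / 54 = 0.56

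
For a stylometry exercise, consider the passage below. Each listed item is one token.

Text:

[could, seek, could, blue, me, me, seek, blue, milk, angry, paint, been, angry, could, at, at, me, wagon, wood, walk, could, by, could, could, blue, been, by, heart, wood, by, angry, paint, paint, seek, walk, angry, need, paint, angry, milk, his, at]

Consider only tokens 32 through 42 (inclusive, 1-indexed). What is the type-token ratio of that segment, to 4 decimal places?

Segment tokens 32–42: paint, paint, seek, walk, angry, need, paint, angry, milk, his, at
Segment N = 11, segment V = 8.
TTR = 8 / 11 = 0.7273

0.7273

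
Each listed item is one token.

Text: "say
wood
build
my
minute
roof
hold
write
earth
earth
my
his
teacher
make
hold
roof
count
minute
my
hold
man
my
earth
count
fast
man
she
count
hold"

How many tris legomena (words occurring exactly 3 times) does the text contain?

Frequencies: my:4, hold:4, earth:3, count:3, minute:2, roof:2, man:2, say:1, wood:1, build:1, write:1, his:1, teacher:1, make:1, fast:1, she:1
Words with frequency 3: count, earth

2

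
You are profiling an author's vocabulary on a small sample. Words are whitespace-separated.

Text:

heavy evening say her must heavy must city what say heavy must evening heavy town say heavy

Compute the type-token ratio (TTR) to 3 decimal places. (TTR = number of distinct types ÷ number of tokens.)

N = 17 tokens, V = 8 types.
TTR = V / N = 8 / 17 = 0.471

0.471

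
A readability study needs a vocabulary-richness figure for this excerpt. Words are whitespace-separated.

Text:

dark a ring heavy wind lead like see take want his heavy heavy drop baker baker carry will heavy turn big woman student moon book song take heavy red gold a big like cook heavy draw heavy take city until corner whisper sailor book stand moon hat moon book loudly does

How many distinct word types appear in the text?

35

Distinct types: {a, baker, big, book, carry, city, cook, corner, dark, does, draw, drop, gold, hat, heavy, his, lead, like, loudly, moon, red, ring, sailor, see, song, stand, student, take, turn, until, want, whisper, will, wind, woman}
V = 35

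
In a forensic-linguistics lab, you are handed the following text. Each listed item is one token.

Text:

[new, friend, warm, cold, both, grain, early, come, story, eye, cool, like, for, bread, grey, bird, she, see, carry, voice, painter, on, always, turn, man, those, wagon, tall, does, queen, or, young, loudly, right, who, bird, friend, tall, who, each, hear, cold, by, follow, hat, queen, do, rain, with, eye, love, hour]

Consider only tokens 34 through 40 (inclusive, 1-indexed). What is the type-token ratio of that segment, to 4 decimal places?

Segment tokens 34–40: right, who, bird, friend, tall, who, each
Segment N = 7, segment V = 6.
TTR = 6 / 7 = 0.8571

0.8571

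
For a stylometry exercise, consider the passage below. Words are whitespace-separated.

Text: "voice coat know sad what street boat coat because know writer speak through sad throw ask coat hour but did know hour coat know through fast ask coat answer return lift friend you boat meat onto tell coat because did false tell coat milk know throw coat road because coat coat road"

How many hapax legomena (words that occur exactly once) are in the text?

16

Frequencies: coat:10, know:5, because:3, sad:2, boat:2, through:2, throw:2, ask:2, hour:2, did:2, tell:2, road:2, voice:1, what:1, street:1, writer:1, speak:1, but:1, fast:1, answer:1, … (8 more, each freq 1)
Hapax (freq=1): answer, but, false, fast, friend, lift, meat, milk, onto, return, speak, street, voice, what, writer, you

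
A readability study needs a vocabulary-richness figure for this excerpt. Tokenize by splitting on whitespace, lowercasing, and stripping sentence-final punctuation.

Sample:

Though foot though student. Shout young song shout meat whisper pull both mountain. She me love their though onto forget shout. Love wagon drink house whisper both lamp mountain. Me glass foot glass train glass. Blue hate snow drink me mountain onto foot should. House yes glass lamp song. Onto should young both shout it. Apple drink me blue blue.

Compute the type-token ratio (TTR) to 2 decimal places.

N = 60 tokens, V = 30 types.
TTR = V / N = 30 / 60 = 0.50

0.50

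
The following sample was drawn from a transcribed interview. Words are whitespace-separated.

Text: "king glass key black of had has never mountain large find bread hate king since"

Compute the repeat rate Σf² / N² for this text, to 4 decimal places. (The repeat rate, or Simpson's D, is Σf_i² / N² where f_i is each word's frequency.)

Frequencies: king:2, glass:1, key:1, black:1, of:1, had:1, has:1, never:1, mountain:1, large:1, find:1, bread:1, hate:1, since:1
Σf² = 17; N² = 225
Repeat rate = 17 / 225 = 0.0756

0.0756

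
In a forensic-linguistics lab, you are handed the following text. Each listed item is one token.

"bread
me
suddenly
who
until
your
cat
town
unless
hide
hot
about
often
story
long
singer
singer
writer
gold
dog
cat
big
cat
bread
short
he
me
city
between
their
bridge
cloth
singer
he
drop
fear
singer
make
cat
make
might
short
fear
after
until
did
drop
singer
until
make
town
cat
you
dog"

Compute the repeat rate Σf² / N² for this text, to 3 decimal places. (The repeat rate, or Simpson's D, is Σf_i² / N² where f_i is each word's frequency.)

Frequencies: cat:5, singer:5, until:3, make:3, bread:2, me:2, town:2, dog:2, short:2, he:2, drop:2, fear:2, suddenly:1, who:1, your:1, unless:1, hide:1, hot:1, about:1, often:1, … (14 more, each freq 1)
Σf² = 122; N² = 2916
Repeat rate = 122 / 2916 = 0.042

0.042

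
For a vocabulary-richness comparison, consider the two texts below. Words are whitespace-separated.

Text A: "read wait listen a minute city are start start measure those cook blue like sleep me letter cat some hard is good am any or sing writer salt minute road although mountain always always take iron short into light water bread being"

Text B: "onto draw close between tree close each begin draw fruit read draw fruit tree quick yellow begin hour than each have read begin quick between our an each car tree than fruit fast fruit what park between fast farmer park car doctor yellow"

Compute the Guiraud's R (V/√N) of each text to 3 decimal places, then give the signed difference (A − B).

A: V=39, N=42, R=6.018
B: V=22, N=43, R=3.355
Difference = 6.018 − 3.355 = 2.663

2.663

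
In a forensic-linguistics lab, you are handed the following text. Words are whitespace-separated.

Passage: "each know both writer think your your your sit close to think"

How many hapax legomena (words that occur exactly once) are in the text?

Frequencies: your:3, think:2, each:1, know:1, both:1, writer:1, sit:1, close:1, to:1
Hapax (freq=1): both, close, each, know, sit, to, writer

7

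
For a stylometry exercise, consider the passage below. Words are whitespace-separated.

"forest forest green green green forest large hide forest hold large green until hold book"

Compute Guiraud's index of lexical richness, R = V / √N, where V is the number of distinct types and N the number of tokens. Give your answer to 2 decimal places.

N = 15, V = 7.
√N = 3.872983
R = 7 / 3.872983 = 1.81

1.81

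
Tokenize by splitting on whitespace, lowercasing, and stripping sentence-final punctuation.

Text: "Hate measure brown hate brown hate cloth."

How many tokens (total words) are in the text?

7

Tokens: hate, measure, brown, hate, brown, hate, cloth
N = 7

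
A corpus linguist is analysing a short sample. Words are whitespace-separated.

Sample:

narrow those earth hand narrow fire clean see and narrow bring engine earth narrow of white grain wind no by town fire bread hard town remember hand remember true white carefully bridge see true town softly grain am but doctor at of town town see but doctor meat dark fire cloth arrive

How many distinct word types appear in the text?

32

Distinct types: {am, and, arrive, at, bread, bridge, bring, but, by, carefully, clean, cloth, dark, doctor, earth, engine, fire, grain, hand, hard, meat, narrow, no, of, remember, see, softly, those, town, true, white, wind}
V = 32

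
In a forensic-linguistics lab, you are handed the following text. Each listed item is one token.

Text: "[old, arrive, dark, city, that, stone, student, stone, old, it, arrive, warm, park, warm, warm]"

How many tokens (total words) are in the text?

Tokens: old, arrive, dark, city, that, stone, student, stone, old, it, arrive, warm, park, warm, warm
N = 15

15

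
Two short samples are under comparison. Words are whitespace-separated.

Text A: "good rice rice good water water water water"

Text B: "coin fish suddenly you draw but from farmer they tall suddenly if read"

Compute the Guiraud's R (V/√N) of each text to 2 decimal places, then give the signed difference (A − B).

A: V=3, N=8, R=1.06
B: V=12, N=13, R=3.33
Difference = 1.06 − 3.33 = -2.27

-2.27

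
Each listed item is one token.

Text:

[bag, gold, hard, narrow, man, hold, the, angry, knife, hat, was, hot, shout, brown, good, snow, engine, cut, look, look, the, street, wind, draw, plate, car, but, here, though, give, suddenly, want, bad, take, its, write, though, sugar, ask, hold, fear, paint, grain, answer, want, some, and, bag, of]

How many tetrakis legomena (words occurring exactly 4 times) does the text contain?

0

Frequencies: bag:2, hold:2, the:2, look:2, though:2, want:2, gold:1, hard:1, narrow:1, man:1, angry:1, knife:1, hat:1, was:1, hot:1, shout:1, brown:1, good:1, snow:1, engine:1, … (23 more, each freq 1)
Words with frequency 4: (none)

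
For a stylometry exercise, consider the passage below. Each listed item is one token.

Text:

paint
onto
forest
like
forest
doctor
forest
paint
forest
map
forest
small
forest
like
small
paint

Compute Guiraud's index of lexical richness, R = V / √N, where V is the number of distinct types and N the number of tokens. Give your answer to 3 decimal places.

1.750

N = 16, V = 7.
√N = 4.000000
R = 7 / 4.000000 = 1.750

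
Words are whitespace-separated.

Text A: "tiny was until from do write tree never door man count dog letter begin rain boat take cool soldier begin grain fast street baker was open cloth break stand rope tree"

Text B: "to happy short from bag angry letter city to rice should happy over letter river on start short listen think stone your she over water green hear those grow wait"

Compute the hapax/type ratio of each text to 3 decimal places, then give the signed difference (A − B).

A: hapax=25, V=28, ratio=0.893
B: hapax=20, V=25, ratio=0.800
Difference = 0.893 − 0.800 = 0.093

0.093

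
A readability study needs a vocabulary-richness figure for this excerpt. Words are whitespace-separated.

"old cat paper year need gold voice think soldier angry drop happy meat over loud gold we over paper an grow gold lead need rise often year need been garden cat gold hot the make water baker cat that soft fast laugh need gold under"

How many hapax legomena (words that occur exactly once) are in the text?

27

Frequencies: gold:5, need:4, cat:3, paper:2, year:2, over:2, old:1, voice:1, think:1, soldier:1, angry:1, drop:1, happy:1, meat:1, loud:1, we:1, an:1, grow:1, lead:1, rise:1, … (13 more, each freq 1)
Hapax (freq=1): an, angry, baker, been, drop, fast, garden, grow, happy, hot, laugh, lead, loud, make, meat, often, old, rise, soft, soldier, that, the, think, under, voice, water, we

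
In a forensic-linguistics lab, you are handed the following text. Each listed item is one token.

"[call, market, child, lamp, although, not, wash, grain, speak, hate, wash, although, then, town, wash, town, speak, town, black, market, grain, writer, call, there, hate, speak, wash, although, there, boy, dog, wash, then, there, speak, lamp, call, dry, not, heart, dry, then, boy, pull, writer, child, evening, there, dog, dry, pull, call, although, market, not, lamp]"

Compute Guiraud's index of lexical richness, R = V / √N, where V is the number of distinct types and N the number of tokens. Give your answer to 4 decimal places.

N = 56, V = 21.
√N = 7.483315
R = 21 / 7.483315 = 2.8062

2.8062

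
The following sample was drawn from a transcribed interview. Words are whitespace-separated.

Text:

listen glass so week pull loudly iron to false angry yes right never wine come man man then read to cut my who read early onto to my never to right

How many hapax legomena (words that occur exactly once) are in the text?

Frequencies: to:4, right:2, never:2, man:2, read:2, my:2, listen:1, glass:1, so:1, week:1, pull:1, loudly:1, iron:1, false:1, angry:1, yes:1, wine:1, come:1, then:1, cut:1, … (3 more, each freq 1)
Hapax (freq=1): angry, come, cut, early, false, glass, iron, listen, loudly, onto, pull, so, then, week, who, wine, yes

17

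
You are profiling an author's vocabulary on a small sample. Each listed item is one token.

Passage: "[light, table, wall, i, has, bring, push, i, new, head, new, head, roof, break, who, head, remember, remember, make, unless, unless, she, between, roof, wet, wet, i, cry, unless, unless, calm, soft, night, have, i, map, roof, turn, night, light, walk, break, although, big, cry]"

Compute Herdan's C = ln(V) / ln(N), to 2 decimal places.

N = 45, V = 28.
ln(V) = 3.332205, ln(N) = 3.806662
C = 3.332205 / 3.806662 = 0.88

0.88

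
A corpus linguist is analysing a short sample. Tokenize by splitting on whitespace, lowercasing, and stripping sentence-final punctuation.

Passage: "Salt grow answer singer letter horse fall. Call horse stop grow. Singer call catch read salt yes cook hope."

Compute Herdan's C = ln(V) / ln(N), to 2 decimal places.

N = 19, V = 14.
ln(V) = 2.639057, ln(N) = 2.944439
C = 2.639057 / 2.944439 = 0.90

0.90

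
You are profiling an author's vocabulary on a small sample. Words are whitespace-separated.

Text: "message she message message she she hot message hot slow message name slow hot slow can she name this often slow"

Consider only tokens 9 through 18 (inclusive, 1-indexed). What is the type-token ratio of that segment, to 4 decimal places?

Segment tokens 9–18: hot, slow, message, name, slow, hot, slow, can, she, name
Segment N = 10, segment V = 6.
TTR = 6 / 10 = 0.6000

0.6000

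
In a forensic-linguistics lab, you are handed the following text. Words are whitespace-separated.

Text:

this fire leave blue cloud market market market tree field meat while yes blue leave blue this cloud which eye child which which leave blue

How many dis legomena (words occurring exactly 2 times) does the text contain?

Frequencies: blue:4, leave:3, market:3, which:3, this:2, cloud:2, fire:1, tree:1, field:1, meat:1, while:1, yes:1, eye:1, child:1
Words with frequency 2: cloud, this

2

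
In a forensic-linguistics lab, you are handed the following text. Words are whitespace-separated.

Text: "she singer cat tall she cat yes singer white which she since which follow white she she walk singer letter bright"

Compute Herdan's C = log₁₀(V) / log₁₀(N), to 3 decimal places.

0.816

N = 21, V = 12.
log₁₀(V) = 1.079181, log₁₀(N) = 1.322219
C = 1.079181 / 1.322219 = 0.816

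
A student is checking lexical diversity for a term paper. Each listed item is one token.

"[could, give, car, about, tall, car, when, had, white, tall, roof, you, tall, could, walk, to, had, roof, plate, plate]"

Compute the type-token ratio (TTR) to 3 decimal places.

0.650

N = 20 tokens, V = 13 types.
TTR = V / N = 13 / 20 = 0.650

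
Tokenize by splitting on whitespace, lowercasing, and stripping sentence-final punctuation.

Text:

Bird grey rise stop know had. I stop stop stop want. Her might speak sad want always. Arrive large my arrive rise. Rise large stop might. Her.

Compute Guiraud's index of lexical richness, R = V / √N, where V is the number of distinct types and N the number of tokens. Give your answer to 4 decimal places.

3.0792

N = 27, V = 16.
√N = 5.196152
R = 16 / 5.196152 = 3.0792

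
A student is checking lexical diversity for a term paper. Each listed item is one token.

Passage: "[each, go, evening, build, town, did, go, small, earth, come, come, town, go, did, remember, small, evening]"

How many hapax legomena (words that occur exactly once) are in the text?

Frequencies: go:3, evening:2, town:2, did:2, small:2, come:2, each:1, build:1, earth:1, remember:1
Hapax (freq=1): build, each, earth, remember

4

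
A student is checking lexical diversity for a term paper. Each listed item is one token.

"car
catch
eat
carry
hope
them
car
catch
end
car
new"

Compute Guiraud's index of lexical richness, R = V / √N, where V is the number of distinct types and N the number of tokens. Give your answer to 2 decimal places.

N = 11, V = 8.
√N = 3.316625
R = 8 / 3.316625 = 2.41

2.41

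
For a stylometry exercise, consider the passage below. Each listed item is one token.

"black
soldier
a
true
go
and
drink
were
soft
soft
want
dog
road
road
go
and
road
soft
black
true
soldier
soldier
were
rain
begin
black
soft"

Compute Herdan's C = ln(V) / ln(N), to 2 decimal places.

0.80

N = 27, V = 14.
ln(V) = 2.639057, ln(N) = 3.295837
C = 2.639057 / 3.295837 = 0.80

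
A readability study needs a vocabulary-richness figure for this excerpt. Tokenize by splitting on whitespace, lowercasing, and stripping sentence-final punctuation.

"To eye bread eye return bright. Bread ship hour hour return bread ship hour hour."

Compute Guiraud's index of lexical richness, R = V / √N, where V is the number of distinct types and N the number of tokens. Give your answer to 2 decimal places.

N = 15, V = 7.
√N = 3.872983
R = 7 / 3.872983 = 1.81

1.81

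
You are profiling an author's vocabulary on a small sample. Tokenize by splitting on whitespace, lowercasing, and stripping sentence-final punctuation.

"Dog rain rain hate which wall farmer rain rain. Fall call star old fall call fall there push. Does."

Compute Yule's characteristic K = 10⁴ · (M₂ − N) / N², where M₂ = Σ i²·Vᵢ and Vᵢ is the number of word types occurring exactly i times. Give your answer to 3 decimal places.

Frequencies: rain:4, fall:3, call:2, dog:1, hate:1, which:1, wall:1, farmer:1, star:1, old:1, there:1, push:1, does:1
N = 19. Frequency spectrum: V_1=10, V_2=1, V_3=1, V_4=1
M₂ = 1²·10 + 2²·1 + 3²·1 + 4²·1 = 39
K = 10000 × (39 − 19) / 19² = 554.017

554.017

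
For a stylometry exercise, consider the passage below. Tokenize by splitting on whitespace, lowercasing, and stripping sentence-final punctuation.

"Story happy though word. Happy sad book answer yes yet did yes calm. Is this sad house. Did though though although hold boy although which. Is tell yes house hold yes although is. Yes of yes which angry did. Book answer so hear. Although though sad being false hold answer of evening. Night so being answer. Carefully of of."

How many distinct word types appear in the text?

Distinct types: {although, angry, answer, being, book, boy, calm, carefully, did, evening, false, happy, hear, hold, house, is, night, of, sad, so, story, tell, this, though, which, word, yes, yet}
V = 28

28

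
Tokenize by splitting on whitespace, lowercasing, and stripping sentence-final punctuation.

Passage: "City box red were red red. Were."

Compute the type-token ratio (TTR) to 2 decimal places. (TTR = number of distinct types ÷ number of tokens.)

N = 7 tokens, V = 4 types.
TTR = V / N = 4 / 7 = 0.57

0.57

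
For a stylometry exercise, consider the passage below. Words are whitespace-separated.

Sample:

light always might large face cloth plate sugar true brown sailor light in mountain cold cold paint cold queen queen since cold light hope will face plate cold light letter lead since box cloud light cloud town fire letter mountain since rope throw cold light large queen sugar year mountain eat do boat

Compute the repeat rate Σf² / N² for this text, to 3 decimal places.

Frequencies: light:6, cold:6, mountain:3, queen:3, since:3, large:2, face:2, plate:2, sugar:2, letter:2, cloud:2, always:1, might:1, cloth:1, true:1, brown:1, sailor:1, in:1, paint:1, hope:1, … (11 more, each freq 1)
Σf² = 143; N² = 2809
Repeat rate = 143 / 2809 = 0.051

0.051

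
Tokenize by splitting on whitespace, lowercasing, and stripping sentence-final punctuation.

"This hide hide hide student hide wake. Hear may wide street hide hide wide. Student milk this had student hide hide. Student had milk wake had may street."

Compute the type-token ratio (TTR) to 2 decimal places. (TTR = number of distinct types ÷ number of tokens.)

N = 28 tokens, V = 10 types.
TTR = V / N = 10 / 28 = 0.36

0.36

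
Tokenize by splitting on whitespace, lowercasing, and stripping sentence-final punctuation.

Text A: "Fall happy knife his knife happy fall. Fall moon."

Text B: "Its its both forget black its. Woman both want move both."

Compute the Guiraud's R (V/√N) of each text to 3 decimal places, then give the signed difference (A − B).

-0.444

A: V=5, N=9, R=1.667
B: V=7, N=11, R=2.111
Difference = 1.667 − 2.111 = -0.444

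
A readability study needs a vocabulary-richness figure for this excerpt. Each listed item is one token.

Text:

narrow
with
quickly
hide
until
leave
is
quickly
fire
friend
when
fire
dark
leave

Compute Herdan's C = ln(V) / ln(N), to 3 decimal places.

N = 14, V = 11.
ln(V) = 2.397895, ln(N) = 2.639057
C = 2.397895 / 2.639057 = 0.909

0.909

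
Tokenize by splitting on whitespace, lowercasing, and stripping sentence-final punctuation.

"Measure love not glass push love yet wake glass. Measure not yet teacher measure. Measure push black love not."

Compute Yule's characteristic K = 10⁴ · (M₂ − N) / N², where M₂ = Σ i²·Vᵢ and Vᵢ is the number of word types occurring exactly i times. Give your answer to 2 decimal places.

831.02

Frequencies: measure:4, love:3, not:3, glass:2, push:2, yet:2, wake:1, teacher:1, black:1
N = 19. Frequency spectrum: V_1=3, V_2=3, V_3=2, V_4=1
M₂ = 1²·3 + 2²·3 + 3²·2 + 4²·1 = 49
K = 10000 × (49 − 19) / 19² = 831.02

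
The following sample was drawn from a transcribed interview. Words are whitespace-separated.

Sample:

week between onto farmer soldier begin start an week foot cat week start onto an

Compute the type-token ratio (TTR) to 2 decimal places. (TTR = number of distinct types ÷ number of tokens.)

N = 15 tokens, V = 10 types.
TTR = V / N = 10 / 15 = 0.67

0.67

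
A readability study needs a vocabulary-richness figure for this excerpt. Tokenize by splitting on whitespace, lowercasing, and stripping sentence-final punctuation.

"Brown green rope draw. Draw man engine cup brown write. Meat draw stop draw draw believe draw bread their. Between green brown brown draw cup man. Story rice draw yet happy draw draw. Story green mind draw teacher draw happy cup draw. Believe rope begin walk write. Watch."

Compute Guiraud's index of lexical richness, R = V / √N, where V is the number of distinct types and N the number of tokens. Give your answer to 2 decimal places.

N = 48, V = 23.
√N = 6.928203
R = 23 / 6.928203 = 3.32

3.32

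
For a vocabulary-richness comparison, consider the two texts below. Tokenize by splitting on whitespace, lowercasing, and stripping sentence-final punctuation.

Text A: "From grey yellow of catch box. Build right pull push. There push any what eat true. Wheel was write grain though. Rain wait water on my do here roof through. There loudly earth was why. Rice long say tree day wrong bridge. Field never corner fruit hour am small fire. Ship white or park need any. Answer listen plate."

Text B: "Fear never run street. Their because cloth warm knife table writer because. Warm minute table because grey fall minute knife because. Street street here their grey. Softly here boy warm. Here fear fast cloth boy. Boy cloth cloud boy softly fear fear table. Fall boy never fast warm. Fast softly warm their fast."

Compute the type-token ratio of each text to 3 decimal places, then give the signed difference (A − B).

0.574

TTR(A) = 55/59 = 0.932
TTR(B) = 19/53 = 0.358
Difference = 0.932 − 0.358 = 0.574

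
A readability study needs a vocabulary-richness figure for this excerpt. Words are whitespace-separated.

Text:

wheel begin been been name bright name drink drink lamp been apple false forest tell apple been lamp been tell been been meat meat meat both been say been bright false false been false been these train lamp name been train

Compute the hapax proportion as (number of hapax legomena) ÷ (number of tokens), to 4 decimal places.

0.1463

Frequencies: been:12, false:4, name:3, lamp:3, meat:3, bright:2, drink:2, apple:2, tell:2, train:2, wheel:1, begin:1, forest:1, both:1, say:1, these:1
Hapax count = 6; token count = 41.
Ratio = 6 / 41 = 0.1463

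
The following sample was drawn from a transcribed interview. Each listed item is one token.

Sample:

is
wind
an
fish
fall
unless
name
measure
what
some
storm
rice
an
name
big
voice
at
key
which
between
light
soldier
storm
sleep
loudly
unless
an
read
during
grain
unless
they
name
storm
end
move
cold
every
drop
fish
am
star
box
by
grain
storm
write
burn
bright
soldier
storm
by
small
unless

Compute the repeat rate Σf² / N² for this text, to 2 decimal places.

Frequencies: storm:5, unless:4, an:3, name:3, fish:2, soldier:2, grain:2, by:2, is:1, wind:1, fall:1, measure:1, what:1, some:1, rice:1, big:1, voice:1, at:1, key:1, which:1, … (19 more, each freq 1)
Σf² = 106; N² = 2916
Repeat rate = 106 / 2916 = 0.04

0.04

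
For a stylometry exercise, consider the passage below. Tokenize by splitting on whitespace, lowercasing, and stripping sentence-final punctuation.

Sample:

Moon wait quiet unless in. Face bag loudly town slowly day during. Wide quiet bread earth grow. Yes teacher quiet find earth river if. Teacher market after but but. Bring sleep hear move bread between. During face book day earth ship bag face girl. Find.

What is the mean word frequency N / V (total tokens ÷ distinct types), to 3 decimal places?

1.406

N = 45 tokens, V = 32 types.
Mean frequency = N / V = 45 / 32 = 1.406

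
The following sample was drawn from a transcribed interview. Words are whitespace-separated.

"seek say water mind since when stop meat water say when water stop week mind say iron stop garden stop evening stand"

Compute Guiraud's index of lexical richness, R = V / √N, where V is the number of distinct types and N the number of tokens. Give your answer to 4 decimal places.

N = 22, V = 13.
√N = 4.690416
R = 13 / 4.690416 = 2.7716

2.7716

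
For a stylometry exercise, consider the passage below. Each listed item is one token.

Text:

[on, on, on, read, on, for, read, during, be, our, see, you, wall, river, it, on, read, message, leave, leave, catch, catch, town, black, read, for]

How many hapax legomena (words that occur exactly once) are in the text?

Frequencies: on:5, read:4, for:2, leave:2, catch:2, during:1, be:1, our:1, see:1, you:1, wall:1, river:1, it:1, message:1, town:1, black:1
Hapax (freq=1): be, black, during, it, message, our, river, see, town, wall, you

11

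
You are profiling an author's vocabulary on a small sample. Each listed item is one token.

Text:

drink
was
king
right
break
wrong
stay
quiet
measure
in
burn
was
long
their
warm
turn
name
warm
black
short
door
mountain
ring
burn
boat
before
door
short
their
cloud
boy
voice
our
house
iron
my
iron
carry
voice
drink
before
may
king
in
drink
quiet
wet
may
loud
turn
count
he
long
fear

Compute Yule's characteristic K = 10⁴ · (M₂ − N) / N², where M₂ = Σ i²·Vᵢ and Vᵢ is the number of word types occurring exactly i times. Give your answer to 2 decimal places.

Frequencies: drink:3, was:2, king:2, quiet:2, in:2, burn:2, long:2, their:2, warm:2, turn:2, short:2, door:2, before:2, voice:2, iron:2, may:2, right:1, break:1, wrong:1, stay:1, … (17 more, each freq 1)
N = 54. Frequency spectrum: V_1=21, V_2=15, V_3=1
M₂ = 1²·21 + 2²·15 + 3²·1 = 90
K = 10000 × (90 − 54) / 54² = 123.46

123.46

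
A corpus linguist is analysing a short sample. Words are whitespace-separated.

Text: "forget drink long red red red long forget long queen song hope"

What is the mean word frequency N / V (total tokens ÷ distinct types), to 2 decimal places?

1.71

N = 12 tokens, V = 7 types.
Mean frequency = N / V = 12 / 7 = 1.71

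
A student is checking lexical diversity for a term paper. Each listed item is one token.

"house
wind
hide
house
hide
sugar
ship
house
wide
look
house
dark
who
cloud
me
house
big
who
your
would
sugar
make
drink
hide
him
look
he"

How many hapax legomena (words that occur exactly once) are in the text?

13

Frequencies: house:5, hide:3, sugar:2, look:2, who:2, wind:1, ship:1, wide:1, dark:1, cloud:1, me:1, big:1, your:1, would:1, make:1, drink:1, him:1, he:1
Hapax (freq=1): big, cloud, dark, drink, he, him, make, me, ship, wide, wind, would, your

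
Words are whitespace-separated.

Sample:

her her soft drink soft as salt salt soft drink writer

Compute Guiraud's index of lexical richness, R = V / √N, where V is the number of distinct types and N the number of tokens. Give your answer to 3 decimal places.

1.809

N = 11, V = 6.
√N = 3.316625
R = 6 / 3.316625 = 1.809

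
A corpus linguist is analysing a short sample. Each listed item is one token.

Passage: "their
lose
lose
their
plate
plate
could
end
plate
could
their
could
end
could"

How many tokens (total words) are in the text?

Tokens: their, lose, lose, their, plate, plate, could, end, plate, could, their, could, end, could
N = 14

14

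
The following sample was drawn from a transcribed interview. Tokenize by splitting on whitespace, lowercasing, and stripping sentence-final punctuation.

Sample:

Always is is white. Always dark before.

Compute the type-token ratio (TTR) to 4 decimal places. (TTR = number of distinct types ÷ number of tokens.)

N = 7 tokens, V = 5 types.
TTR = V / N = 5 / 7 = 0.7143

0.7143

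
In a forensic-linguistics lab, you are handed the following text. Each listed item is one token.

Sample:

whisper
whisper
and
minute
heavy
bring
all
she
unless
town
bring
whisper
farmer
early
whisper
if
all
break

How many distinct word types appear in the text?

13

Distinct types: {all, and, break, bring, early, farmer, heavy, if, minute, she, town, unless, whisper}
V = 13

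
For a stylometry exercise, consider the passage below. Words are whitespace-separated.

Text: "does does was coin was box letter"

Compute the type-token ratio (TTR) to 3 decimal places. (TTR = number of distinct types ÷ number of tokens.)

N = 7 tokens, V = 5 types.
TTR = V / N = 5 / 7 = 0.714

0.714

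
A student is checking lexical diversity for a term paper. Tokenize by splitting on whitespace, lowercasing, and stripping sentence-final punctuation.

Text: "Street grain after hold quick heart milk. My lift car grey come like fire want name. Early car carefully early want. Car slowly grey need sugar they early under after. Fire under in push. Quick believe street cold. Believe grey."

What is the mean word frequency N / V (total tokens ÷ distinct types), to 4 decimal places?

N = 40 tokens, V = 27 types.
Mean frequency = N / V = 40 / 27 = 1.4815

1.4815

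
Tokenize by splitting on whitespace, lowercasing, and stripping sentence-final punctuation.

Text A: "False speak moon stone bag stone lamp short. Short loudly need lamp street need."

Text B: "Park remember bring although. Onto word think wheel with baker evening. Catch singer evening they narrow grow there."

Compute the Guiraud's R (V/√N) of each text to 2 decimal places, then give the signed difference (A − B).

-1.34

A: V=10, N=14, R=2.67
B: V=17, N=18, R=4.01
Difference = 2.67 − 4.01 = -1.34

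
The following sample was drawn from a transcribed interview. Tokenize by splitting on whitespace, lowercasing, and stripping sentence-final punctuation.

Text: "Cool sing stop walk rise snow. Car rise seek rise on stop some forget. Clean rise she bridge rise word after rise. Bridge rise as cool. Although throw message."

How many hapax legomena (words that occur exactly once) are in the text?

Frequencies: rise:7, cool:2, stop:2, bridge:2, sing:1, walk:1, snow:1, car:1, seek:1, on:1, some:1, forget:1, clean:1, she:1, word:1, after:1, as:1, although:1, throw:1, message:1
Hapax (freq=1): after, although, as, car, clean, forget, message, on, seek, she, sing, snow, some, throw, walk, word

16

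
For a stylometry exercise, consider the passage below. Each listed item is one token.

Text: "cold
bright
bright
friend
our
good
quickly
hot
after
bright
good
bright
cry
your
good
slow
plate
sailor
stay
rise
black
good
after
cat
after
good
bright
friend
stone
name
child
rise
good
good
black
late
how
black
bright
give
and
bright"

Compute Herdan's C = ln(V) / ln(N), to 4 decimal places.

0.8503

N = 42, V = 24.
ln(V) = 3.178054, ln(N) = 3.737670
C = 3.178054 / 3.737670 = 0.8503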